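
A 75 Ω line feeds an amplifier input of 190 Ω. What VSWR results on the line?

Γ = (190 − 75)/(190 + 75) = 0.434
VSWR = (1 + 0.434)/(1 − 0.434)

VSWR ≈ 2.53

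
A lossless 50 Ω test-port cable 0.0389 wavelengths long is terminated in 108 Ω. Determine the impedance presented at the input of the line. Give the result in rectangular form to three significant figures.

Z_in ≈ 88.9 − j35.4 Ω

βl = 2π × 0.0389 = 14°
tan(βl) = tan(14°) = 0.249
Z_in = Z_0·(Z_L + jZ_0·tanβl)/(Z_0 + jZ_L·tanβl)
     = 50·(108 + j12.5)/(50 + j26.9)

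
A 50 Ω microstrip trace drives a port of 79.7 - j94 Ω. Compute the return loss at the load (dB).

RL ≈ 4.22 dB

Γ = (29.7 − j94)/(129.7 − j94), |Γ| = 0.615
RL = −20·log₁₀|Γ| = −20·log₁₀(0.615)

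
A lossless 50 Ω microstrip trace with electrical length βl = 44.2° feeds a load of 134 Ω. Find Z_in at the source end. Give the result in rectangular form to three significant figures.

Z_in ≈ 33.5 − j38.6 Ω

tan(βl) = tan(44.2°) = 0.972
Z_in = Z_0·(Z_L + jZ_0·tanβl)/(Z_0 + jZ_L·tanβl)
     = 50·(134 + j48.6)/(50 + j130)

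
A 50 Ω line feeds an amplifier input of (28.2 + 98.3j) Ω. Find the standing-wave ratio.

VSWR ≈ 9.08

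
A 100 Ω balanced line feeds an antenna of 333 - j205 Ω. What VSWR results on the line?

Γ = (Z_L − Z_0)/(Z_L + Z_0) = (233 − j205)/(433 − j205)
|Γ| = 310/479 = 0.648
VSWR = (1 + |Γ|)/(1 − |Γ|) = 1.65/0.352

VSWR ≈ 4.68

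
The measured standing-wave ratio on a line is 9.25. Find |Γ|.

|Γ| ≈ 0.805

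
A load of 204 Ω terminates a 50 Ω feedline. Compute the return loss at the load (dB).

RL ≈ 4.35 dB

Γ = (204 − 50)/(204 + 50) = 0.606
RL = −20·log₁₀|Γ| = −20·log₁₀(0.606)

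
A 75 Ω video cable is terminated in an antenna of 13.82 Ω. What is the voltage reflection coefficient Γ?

Γ = (Z_L − Z_0)/(Z_L + Z_0) = (13.82 − 75)/(13.82 + 75) = -61.18/88.82

Γ = -0.689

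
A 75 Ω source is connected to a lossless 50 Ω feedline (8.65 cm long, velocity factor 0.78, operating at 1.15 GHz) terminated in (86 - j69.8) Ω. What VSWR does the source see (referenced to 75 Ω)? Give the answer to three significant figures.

VSWR ≈ 2.15

λ = v/f = 0.78·c / 1.15 GHz = 0.203 m
βl = 2π·l/λ = 2π × 0.425 = 153°
tan(βl) = -0.509
Z_in = Z_0·(Z_L + jZ_0·tanβl)/(Z_0 + jZ_L·tanβl) = 127 + j56.1 Ω
Γ_s = (Z_in − Z_s)/(Z_in + Z_s) = (52.4 + j56.1)/(202 + j56.1), |Γ_s| = 0.365
VSWR = (1 + |Γ_s|)/(1 − |Γ_s|)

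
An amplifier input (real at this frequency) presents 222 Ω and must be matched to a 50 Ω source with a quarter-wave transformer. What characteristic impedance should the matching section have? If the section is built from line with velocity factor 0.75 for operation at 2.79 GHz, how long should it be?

Z_qwt ≈ 105 Ω; length ≈ 2.02 cm

Z_qwt = √(Z_0·R_L) = √(50 × 222) = √11100
λ = 0.75·c/f = 0.0806 m, so l = λ/4 = 0.0202 m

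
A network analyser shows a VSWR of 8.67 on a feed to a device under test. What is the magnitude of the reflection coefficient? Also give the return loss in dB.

|Γ| ≈ 0.793; return loss ≈ 2.01 dB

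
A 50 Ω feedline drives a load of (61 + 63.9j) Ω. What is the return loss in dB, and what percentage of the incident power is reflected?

Γ = (11 + j63.9)/(111 + j63.9), |Γ| = 0.506
RL = −20·log₁₀(0.506) = 5.91 dB
P_refl/P_inc = |Γ|² = 0.256

RL ≈ 5.91 dB; 25.6% of incident power reflected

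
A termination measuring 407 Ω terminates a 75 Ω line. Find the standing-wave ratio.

Γ = (407 − 75)/(407 + 75) = 0.689
VSWR = (1 + 0.689)/(1 − 0.689)

VSWR ≈ 5.43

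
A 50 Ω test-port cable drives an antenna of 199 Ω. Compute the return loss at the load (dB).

Γ = (199 − 50)/(199 + 50) = 0.598
RL = −20·log₁₀|Γ| = −20·log₁₀(0.598)

RL ≈ 4.46 dB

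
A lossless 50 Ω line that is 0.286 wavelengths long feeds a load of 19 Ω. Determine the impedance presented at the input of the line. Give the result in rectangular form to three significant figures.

βl = 2π × 0.286 = 103°
tan(βl) = tan(103°) = -4.35
Z_in = Z_0·(Z_L + jZ_0·tanβl)/(Z_0 + jZ_L·tanβl)
     = 50·(19 − j217)/(50 − j82.6)

Z_in ≈ 101 − j49.9 Ω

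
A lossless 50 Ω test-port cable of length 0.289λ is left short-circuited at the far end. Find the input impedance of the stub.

Z_in ≈ −j200 Ω

βl = 2π × 0.289 = 104°
tan(βl) = -4
For a short-circuited stub, Z_in = jZ_0·tan(βl)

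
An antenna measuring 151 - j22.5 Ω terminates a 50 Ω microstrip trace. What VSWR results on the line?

Γ = (Z_L − Z_0)/(Z_L + Z_0) = (101 − j22.5)/(201 − j22.5)
|Γ| = 103/202 = 0.512
VSWR = (1 + |Γ|)/(1 − |Γ|) = 1.51/0.488

VSWR ≈ 3.1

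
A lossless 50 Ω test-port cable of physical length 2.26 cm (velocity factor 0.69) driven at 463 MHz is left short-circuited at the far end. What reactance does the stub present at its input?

λ = v/f = 0.69·c / 463 MHz = 0.447 m
βl = 2π·l/λ = 2π × 0.0505 = 18.2°
tan(βl) = 0.329
For a short-circuited stub, Z_in = jZ_0·tan(βl)

X_in ≈ 16.4 Ω (inductive)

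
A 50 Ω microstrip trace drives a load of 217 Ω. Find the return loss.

Γ = (217 − 50)/(217 + 50) = 0.625
RL = −20·log₁₀|Γ| = −20·log₁₀(0.625)

RL ≈ 4.08 dB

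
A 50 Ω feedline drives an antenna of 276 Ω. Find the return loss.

Γ = (276 − 50)/(276 + 50) = 0.693
RL = −20·log₁₀|Γ| = −20·log₁₀(0.693)

RL ≈ 3.18 dB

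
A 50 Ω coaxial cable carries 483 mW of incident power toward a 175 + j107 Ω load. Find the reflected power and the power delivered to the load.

|Γ| = |(125 + j107)/(225 + j107)| = 0.66
|Γ|² = 0.436
P_refl = |Γ|²·P_inc = 211 mW, P_del = (1 − |Γ|²)·P_inc = 272 mW

P_reflected ≈ 211 mW; P_delivered ≈ 272 mW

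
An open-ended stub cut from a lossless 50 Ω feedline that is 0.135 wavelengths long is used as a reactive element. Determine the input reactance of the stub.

X_in ≈ -44.1 Ω (capacitive)

βl = 2π × 0.135 = 48.6°
tan(βl) = 1.13
For an open-ended stub, Z_in = −jZ_0·cot(βl) = −jZ_0/tan(βl)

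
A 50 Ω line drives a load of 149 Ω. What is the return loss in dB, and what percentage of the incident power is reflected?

RL ≈ 6.06 dB; 24.7% of incident power reflected

Γ = (149 − 50)/(149 + 50) = 0.497
RL = −20·log₁₀(0.497) = 6.06 dB
P_refl/P_inc = |Γ|² = 0.247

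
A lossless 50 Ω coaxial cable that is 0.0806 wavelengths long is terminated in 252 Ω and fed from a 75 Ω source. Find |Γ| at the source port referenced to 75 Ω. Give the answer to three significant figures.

|Γ| ≈ 0.628

βl = 2π × 0.0806 = 29°
tan(βl) = 0.555
Z_in = Z_0·(Z_L + jZ_0·tanβl)/(Z_0 + jZ_L·tanβl) = 37.4 − j76.8 Ω
Γ_s = (Z_in − Z_s)/(Z_in + Z_s) = (-37.6 − j76.8)/(112 − j76.8), |Γ_s| = 0.628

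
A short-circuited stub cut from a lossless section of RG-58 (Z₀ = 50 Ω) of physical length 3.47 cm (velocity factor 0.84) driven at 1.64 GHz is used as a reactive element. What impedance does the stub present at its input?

Z_in ≈ +j327 Ω

λ = v/f = 0.84·c / 1.64 GHz = 0.154 m
βl = 2π·l/λ = 2π × 0.226 = 81.3°
tan(βl) = 6.53
For a short-circuited stub, Z_in = jZ_0·tan(βl)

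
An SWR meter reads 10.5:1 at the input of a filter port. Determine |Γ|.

|Γ| = (S − 1)/(S + 1) = (10.5 − 1)/(10.5 + 1) = 9.5/11.5

|Γ| ≈ 0.826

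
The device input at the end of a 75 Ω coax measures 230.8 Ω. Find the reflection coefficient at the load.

Γ = (Z_L − Z_0)/(Z_L + Z_0) = (230.8 − 75)/(230.8 + 75) = 155.8/305.8

Γ = 0.509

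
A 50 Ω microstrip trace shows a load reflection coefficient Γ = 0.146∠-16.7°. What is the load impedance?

Z_L ≈ 66 − j5.66 Ω

Z_L = Z_0·(1 + Γ)/(1 − Γ) = 50·(1.14 − j0.042)/(0.86 + j0.042)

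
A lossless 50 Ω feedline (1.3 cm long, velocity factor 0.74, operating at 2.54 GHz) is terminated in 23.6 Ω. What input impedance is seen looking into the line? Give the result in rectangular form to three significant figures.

λ = v/f = 0.74·c / 2.54 GHz = 0.0874 m
βl = 2π·l/λ = 2π × 0.149 = 53.5°
tan(βl) = tan(53.5°) = 1.35
Z_in = Z_0·(Z_L + jZ_0·tanβl)/(Z_0 + jZ_L·tanβl)
     = 50·(23.6 + j67.7)/(50 + j31.9)

Z_in ≈ 47.5 + j37.4 Ω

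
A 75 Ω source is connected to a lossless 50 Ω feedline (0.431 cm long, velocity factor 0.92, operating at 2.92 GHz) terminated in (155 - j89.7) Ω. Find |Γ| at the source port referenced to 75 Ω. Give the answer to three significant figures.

λ = v/f = 0.92·c / 2.92 GHz = 0.0945 m
βl = 2π·l/λ = 2π × 0.0456 = 16.4°
tan(βl) = 0.295
Z_in = Z_0·(Z_L + jZ_0·tanβl)/(Z_0 + jZ_L·tanβl) = 53.1 − j80.8 Ω
Γ_s = (Z_in − Z_s)/(Z_in + Z_s) = (-21.9 − j80.8)/(128 − j80.8), |Γ_s| = 0.553

|Γ| ≈ 0.553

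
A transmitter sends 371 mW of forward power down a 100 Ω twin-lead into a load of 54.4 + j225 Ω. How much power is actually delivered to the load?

|Γ| = |(-45.6 + j225)/(154.4 + j225)| = 0.841
|Γ|² = 0.708
P_refl = |Γ|²·P_inc = 263 mW, P_del = (1 − |Γ|²)·P_inc = 108 mW

P_delivered ≈ 108 mW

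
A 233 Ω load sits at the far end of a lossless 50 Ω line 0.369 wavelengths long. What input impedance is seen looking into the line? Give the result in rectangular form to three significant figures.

βl = 2π × 0.369 = 133°
tan(βl) = tan(133°) = -1.08
Z_in = Z_0·(Z_L + jZ_0·tanβl)/(Z_0 + jZ_L·tanβl)
     = 50·(233 − j53.9)/(50 − j251)

Z_in ≈ 19.2 + j42.5 Ω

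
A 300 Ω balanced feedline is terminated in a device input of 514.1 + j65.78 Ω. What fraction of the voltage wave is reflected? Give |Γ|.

|Γ| ≈ 0.274

Γ = (Z_L − Z_0)/(Z_L + Z_0) = (214.1 + j65.78)/(814.1 + j65.78)
|Γ| = 224/817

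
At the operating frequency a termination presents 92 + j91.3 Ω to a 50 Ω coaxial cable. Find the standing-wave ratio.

Γ = (Z_L − Z_0)/(Z_L + Z_0) = (42 + j91.3)/(142 + j91.3)
|Γ| = 100/169 = 0.595
VSWR = (1 + |Γ|)/(1 − |Γ|) = 1.6/0.405

VSWR ≈ 3.94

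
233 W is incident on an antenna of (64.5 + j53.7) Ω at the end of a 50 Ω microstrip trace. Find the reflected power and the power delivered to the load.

|Γ| = |(14.5 + j53.7)/(114.5 + j53.7)| = 0.44
|Γ|² = 0.193
P_refl = |Γ|²·P_inc = 45.1 W, P_del = (1 − |Γ|²)·P_inc = 188 W

P_reflected ≈ 45.1 W; P_delivered ≈ 188 W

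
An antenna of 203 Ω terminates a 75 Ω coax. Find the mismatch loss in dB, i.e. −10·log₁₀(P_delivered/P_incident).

mismatch loss ≈ 1.03 dB

Γ = (203 − 75)/(203 + 75) = 0.46
|Γ|² = 0.212, so P_del/P_inc = 1 − |Γ|² = 0.788
ML = −10·log₁₀(1 − |Γ|²)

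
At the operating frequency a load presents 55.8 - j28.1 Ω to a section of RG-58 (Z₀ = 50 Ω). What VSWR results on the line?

VSWR ≈ 1.71

Γ = (Z_L − Z_0)/(Z_L + Z_0) = (5.8 − j28.1)/(105.8 − j28.1)
|Γ| = 28.7/109 = 0.262
VSWR = (1 + |Γ|)/(1 − |Γ|) = 1.26/0.738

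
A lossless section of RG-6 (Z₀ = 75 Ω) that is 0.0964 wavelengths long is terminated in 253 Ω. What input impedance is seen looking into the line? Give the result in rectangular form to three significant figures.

βl = 2π × 0.0964 = 34.7°
tan(βl) = tan(34.7°) = 0.693
Z_in = Z_0·(Z_L + jZ_0·tanβl)/(Z_0 + jZ_L·tanβl)
     = 75·(253 + j51.9)/(75 + j175)

Z_in ≈ 58 − j83.5 Ω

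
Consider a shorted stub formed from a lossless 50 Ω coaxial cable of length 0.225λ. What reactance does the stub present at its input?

X_in ≈ 316 Ω (inductive)

βl = 2π × 0.225 = 81°
tan(βl) = 6.31
For a shorted stub, Z_in = jZ_0·tan(βl)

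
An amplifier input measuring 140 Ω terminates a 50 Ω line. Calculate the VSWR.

VSWR ≈ 2.8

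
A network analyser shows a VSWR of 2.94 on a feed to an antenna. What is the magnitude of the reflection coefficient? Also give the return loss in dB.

|Γ| ≈ 0.492; return loss ≈ 6.15 dB

|Γ| = (S − 1)/(S + 1) = (2.94 − 1)/(2.94 + 1) = 1.94/3.94
RL = −20·log₁₀|Γ| = −20·log₁₀(0.492)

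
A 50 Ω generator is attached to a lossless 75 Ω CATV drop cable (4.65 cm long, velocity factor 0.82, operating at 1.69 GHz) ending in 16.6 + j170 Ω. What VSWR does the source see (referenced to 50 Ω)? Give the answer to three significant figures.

VSWR ≈ 18.6

λ = v/f = 0.82·c / 1.69 GHz = 0.146 m
βl = 2π·l/λ = 2π × 0.319 = 115°
tan(βl) = -2.14
Z_in = Z_0·(Z_L + jZ_0·tanβl)/(Z_0 + jZ_L·tanβl) = 2.69 + j1.78 Ω
Γ_s = (Z_in − Z_s)/(Z_in + Z_s) = (-47.3 + j1.78)/(52.7 + j1.78), |Γ_s| = 0.898
VSWR = (1 + |Γ_s|)/(1 − |Γ_s|)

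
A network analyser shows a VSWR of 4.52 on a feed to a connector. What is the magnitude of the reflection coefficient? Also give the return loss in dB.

|Γ| ≈ 0.638; return loss ≈ 3.91 dB

|Γ| = (S − 1)/(S + 1) = (4.52 − 1)/(4.52 + 1) = 3.52/5.52
RL = −20·log₁₀|Γ| = −20·log₁₀(0.638)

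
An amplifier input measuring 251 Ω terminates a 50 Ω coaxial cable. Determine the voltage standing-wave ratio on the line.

For a purely resistive load, VSWR = R_L/Z_0 or Z_0/R_L (whichever > 1) = 251/50

VSWR ≈ 5.02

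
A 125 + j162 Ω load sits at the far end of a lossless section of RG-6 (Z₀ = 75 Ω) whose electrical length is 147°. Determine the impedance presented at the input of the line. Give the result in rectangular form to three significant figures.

tan(βl) = tan(147°) = -0.649
Z_in = Z_0·(Z_L + jZ_0·tanβl)/(Z_0 + jZ_L·tanβl)
     = 75·(125 + j113)/(180 − j81.2)

Z_in ≈ 25.6 + j58.7 Ω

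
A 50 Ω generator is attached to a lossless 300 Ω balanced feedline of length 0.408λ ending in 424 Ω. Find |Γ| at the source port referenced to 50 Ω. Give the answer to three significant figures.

βl = 2π × 0.408 = 147°
tan(βl) = -0.652
Z_in = Z_0·(Z_L + jZ_0·tanβl)/(Z_0 + jZ_L·tanβl) = 327 + j106 Ω
Γ_s = (Z_in − Z_s)/(Z_in + Z_s) = (277 + j106)/(377 + j106), |Γ_s| = 0.757

|Γ| ≈ 0.757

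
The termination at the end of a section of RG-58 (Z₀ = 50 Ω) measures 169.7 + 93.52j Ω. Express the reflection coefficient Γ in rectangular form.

Γ = (Z_L − Z_0)/(Z_L + Z_0) = (119.7 + j93.52)/(219.7 + j93.52)

Γ ≈ 0.615 + j0.164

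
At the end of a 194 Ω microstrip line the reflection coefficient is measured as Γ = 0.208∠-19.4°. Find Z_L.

Z_L = Z_0·(1 + Γ)/(1 − Γ) = 194·(1.2 − j0.0691)/(0.804 + j0.0691)

Z_L ≈ 285 − j41.2 Ω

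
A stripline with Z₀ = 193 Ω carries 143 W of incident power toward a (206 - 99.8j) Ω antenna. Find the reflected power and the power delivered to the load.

P_reflected ≈ 8.56 W; P_delivered ≈ 134 W

|Γ| = |(13 − j99.8)/(399 − j99.8)| = 0.245
|Γ|² = 0.0599
P_refl = |Γ|²·P_inc = 8.56 W, P_del = (1 − |Γ|²)·P_inc = 134 W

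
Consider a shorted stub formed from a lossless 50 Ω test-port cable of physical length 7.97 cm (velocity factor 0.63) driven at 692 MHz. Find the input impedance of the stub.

λ = v/f = 0.63·c / 692 MHz = 0.273 m
βl = 2π·l/λ = 2π × 0.292 = 105°
tan(βl) = -3.72
For a shorted stub, Z_in = jZ_0·tan(βl)

Z_in ≈ −j186 Ω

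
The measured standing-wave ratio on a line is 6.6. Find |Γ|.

|Γ| ≈ 0.737

|Γ| = (S − 1)/(S + 1) = (6.6 − 1)/(6.6 + 1) = 5.6/7.6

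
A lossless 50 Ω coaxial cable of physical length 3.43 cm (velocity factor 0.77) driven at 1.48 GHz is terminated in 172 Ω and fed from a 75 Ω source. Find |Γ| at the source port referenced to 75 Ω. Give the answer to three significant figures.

λ = v/f = 0.77·c / 1.48 GHz = 0.156 m
βl = 2π·l/λ = 2π × 0.22 = 79.1°
tan(βl) = 5.2
Z_in = Z_0·(Z_L + jZ_0·tanβl)/(Z_0 + jZ_L·tanβl) = 15 − j8.78 Ω
Γ_s = (Z_in − Z_s)/(Z_in + Z_s) = (-60 − j8.78)/(90 − j8.78), |Γ_s| = 0.67

|Γ| ≈ 0.67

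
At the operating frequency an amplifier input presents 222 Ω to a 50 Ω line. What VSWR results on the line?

Γ = (222 − 50)/(222 + 50) = 0.632
VSWR = (1 + 0.632)/(1 − 0.632)

VSWR ≈ 4.44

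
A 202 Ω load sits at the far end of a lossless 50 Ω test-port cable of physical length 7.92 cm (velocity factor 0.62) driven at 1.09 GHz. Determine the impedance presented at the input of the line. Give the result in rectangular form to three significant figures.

Z_in ≈ 114 + j94.5 Ω

λ = v/f = 0.62·c / 1.09 GHz = 0.171 m
βl = 2π·l/λ = 2π × 0.464 = 167°
tan(βl) = tan(167°) = -0.229
Z_in = Z_0·(Z_L + jZ_0·tanβl)/(Z_0 + jZ_L·tanβl)
     = 50·(202 − j11.5)/(50 − j46.3)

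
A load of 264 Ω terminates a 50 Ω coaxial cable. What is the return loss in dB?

RL ≈ 3.33 dB

Γ = (264 − 50)/(264 + 50) = 0.682
RL = −20·log₁₀|Γ| = −20·log₁₀(0.682)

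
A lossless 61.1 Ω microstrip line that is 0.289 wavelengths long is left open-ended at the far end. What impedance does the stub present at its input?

βl = 2π × 0.289 = 104°
tan(βl) = -4
For an open-ended stub, Z_in = −jZ_0·cot(βl) = −jZ_0/tan(βl)

Z_in ≈ +j15.3 Ω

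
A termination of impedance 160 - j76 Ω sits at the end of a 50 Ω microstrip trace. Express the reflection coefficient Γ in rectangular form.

Γ = (Z_L − Z_0)/(Z_L + Z_0) = (110 − j76)/(210 − j76)

Γ ≈ 0.579 − j0.152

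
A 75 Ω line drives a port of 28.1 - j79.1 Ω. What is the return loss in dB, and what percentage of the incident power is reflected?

RL ≈ 3 dB; 50.1% of incident power reflected

Γ = (-46.9 − j79.1)/(103.1 − j79.1), |Γ| = 0.708
RL = −20·log₁₀(0.708) = 3 dB
P_refl/P_inc = |Γ|² = 0.501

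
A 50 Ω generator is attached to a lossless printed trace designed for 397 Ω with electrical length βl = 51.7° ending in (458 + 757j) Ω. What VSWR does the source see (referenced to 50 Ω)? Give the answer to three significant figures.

VSWR ≈ 30.3

tan(βl) = 1.27
Z_in = Z_0·(Z_L + jZ_0·tanβl)/(Z_0 + jZ_L·tanβl) = 288 − j593 Ω
Γ_s = (Z_in − Z_s)/(Z_in + Z_s) = (238 − j593)/(338 − j593), |Γ_s| = 0.936
VSWR = (1 + |Γ_s|)/(1 − |Γ_s|)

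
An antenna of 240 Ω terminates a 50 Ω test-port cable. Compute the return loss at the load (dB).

RL ≈ 3.67 dB

Γ = (240 − 50)/(240 + 50) = 0.655
RL = −20·log₁₀|Γ| = −20·log₁₀(0.655)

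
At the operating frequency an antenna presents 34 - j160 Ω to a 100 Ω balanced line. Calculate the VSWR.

Γ = (Z_L − Z_0)/(Z_L + Z_0) = (-66 − j160)/(134 − j160)
|Γ| = 173/209 = 0.829
VSWR = (1 + |Γ|)/(1 − |Γ|) = 1.83/0.171

VSWR ≈ 10.7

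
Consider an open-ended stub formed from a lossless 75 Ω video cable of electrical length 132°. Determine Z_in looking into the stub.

Z_in ≈ +j67.5 Ω

tan(βl) = -1.11
For an open-ended stub, Z_in = −jZ_0·cot(βl) = −jZ_0/tan(βl)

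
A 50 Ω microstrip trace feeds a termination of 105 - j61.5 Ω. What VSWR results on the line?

Γ = (Z_L − Z_0)/(Z_L + Z_0) = (55 − j61.5)/(155 − j61.5)
|Γ| = 82.5/167 = 0.495
VSWR = (1 + |Γ|)/(1 − |Γ|) = 1.49/0.505

VSWR ≈ 2.96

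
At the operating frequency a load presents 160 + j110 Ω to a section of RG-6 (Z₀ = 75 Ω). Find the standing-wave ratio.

VSWR ≈ 3.31

Γ = (Z_L − Z_0)/(Z_L + Z_0) = (85 + j110)/(235 + j110)
|Γ| = 139/259 = 0.536
VSWR = (1 + |Γ|)/(1 − |Γ|) = 1.54/0.464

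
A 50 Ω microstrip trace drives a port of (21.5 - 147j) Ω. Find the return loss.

RL ≈ 0.762 dB

Γ = (-28.5 − j147)/(71.5 − j147), |Γ| = 0.916
RL = −20·log₁₀|Γ| = −20·log₁₀(0.916)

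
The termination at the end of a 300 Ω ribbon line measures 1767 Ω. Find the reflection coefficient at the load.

Γ = 0.71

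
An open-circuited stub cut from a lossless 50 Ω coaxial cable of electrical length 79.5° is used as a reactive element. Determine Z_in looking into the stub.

tan(βl) = 5.4
For an open-circuited stub, Z_in = −jZ_0·cot(βl) = −jZ_0/tan(βl)

Z_in ≈ −j9.27 Ω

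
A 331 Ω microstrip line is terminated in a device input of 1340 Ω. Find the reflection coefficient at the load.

Γ = 0.604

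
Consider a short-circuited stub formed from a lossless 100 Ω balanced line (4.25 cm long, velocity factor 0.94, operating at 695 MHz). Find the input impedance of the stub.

λ = v/f = 0.94·c / 695 MHz = 0.406 m
βl = 2π·l/λ = 2π × 0.105 = 37.7°
tan(βl) = 0.773
For a short-circuited stub, Z_in = jZ_0·tan(βl)

Z_in ≈ +j77.3 Ω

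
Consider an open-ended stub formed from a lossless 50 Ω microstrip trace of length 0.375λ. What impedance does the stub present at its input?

βl = 2π × 0.375 = 135°
tan(βl) = -1
For an open-ended stub, Z_in = −jZ_0·cot(βl) = −jZ_0/tan(βl)

Z_in ≈ +j50 Ω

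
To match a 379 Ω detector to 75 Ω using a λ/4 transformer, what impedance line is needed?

Z_qwt ≈ 169 Ω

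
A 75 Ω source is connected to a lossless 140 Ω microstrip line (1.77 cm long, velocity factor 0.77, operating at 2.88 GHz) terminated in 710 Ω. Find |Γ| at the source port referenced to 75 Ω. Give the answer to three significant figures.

|Γ| ≈ 0.496

λ = v/f = 0.77·c / 2.88 GHz = 0.0802 m
βl = 2π·l/λ = 2π × 0.221 = 79.4°
tan(βl) = 5.37
Z_in = Z_0·(Z_L + jZ_0·tanβl)/(Z_0 + jZ_L·tanβl) = 28.5 − j25 Ω
Γ_s = (Z_in − Z_s)/(Z_in + Z_s) = (-46.5 − j25)/(104 − j25), |Γ_s| = 0.496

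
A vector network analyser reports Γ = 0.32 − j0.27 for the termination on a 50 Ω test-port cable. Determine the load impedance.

Z_L ≈ 77 − j50.4 Ω

Z_L = Z_0·(1 + Γ)/(1 − Γ) = 50·(1.32 − j0.27)/(0.68 + j0.27)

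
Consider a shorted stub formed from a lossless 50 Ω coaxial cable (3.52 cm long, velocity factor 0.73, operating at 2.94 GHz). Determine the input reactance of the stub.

λ = v/f = 0.73·c / 2.94 GHz = 0.0745 m
βl = 2π·l/λ = 2π × 0.473 = 170°
tan(βl) = -0.174
For a shorted stub, Z_in = jZ_0·tan(βl)

X_in ≈ -8.71 Ω (capacitive)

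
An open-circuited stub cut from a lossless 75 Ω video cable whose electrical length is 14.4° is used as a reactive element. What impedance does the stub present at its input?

tan(βl) = 0.257
For an open-circuited stub, Z_in = −jZ_0·cot(βl) = −jZ_0/tan(βl)

Z_in ≈ −j292 Ω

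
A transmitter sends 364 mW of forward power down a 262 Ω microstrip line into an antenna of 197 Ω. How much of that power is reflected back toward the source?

P_reflected ≈ 7.3 mW

Γ = (197 − 262)/(197 + 262) = -0.142
|Γ|² = 0.0201
P_refl = |Γ|²·P_inc = 7.3 mW, P_del = (1 − |Γ|²)·P_inc = 357 mW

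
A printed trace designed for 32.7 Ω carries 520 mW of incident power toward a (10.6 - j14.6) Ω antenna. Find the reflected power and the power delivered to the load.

|Γ| = |(-22.1 − j14.6)/(43.3 − j14.6)| = 0.58
|Γ|² = 0.336
P_refl = |Γ|²·P_inc = 175 mW, P_del = (1 − |Γ|²)·P_inc = 345 mW

P_reflected ≈ 175 mW; P_delivered ≈ 345 mW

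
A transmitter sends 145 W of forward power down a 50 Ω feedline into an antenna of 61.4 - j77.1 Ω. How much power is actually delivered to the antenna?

P_delivered ≈ 97 W

|Γ| = |(11.4 − j77.1)/(111.4 − j77.1)| = 0.575
|Γ|² = 0.331
P_refl = |Γ|²·P_inc = 48 W, P_del = (1 − |Γ|²)·P_inc = 97 W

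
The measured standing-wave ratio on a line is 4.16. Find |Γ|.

|Γ| = (S − 1)/(S + 1) = (4.16 − 1)/(4.16 + 1) = 3.16/5.16

|Γ| ≈ 0.612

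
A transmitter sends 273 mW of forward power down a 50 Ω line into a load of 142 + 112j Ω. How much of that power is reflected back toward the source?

P_reflected ≈ 116 mW

|Γ| = |(92 + j112)/(192 + j112)| = 0.652
|Γ|² = 0.425
P_refl = |Γ|²·P_inc = 116 mW, P_del = (1 − |Γ|²)·P_inc = 157 mW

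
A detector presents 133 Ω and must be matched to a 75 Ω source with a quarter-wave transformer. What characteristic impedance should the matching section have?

Z_qwt = √(Z_0·R_L) = √(75 × 133) = √9975

Z_qwt ≈ 99.9 Ω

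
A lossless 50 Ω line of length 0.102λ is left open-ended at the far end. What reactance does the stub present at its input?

X_in ≈ -67 Ω (capacitive)

βl = 2π × 0.102 = 36.7°
tan(βl) = 0.746
For an open-ended stub, Z_in = −jZ_0·cot(βl) = −jZ_0/tan(βl)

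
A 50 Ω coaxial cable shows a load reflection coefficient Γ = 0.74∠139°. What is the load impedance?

Z_L ≈ 8.49 + j18.2 Ω

Z_L = Z_0·(1 + Γ)/(1 − Γ) = 50·(0.442 + j0.485)/(1.56 − j0.485)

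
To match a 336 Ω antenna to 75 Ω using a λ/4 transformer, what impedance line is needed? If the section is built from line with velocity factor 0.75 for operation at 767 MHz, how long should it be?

Z_qwt ≈ 159 Ω; length ≈ 7.33 cm

Z_qwt = √(Z_0·R_L) = √(75 × 336) = √25200
λ = 0.75·c/f = 0.293 m, so l = λ/4 = 0.0733 m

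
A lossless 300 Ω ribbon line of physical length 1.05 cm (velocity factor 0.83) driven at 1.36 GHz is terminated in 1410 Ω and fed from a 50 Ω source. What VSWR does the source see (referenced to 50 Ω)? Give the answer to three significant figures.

λ = v/f = 0.83·c / 1.36 GHz = 0.183 m
βl = 2π·l/λ = 2π × 0.0573 = 20.6°
tan(βl) = 0.377
Z_in = Z_0·(Z_L + jZ_0·tanβl)/(Z_0 + jZ_L·tanβl) = 389 − j576 Ω
Γ_s = (Z_in − Z_s)/(Z_in + Z_s) = (339 − j576)/(439 − j576), |Γ_s| = 0.923
VSWR = (1 + |Γ_s|)/(1 − |Γ_s|)

VSWR ≈ 24.9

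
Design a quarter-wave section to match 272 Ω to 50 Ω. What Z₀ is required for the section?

Z_qwt ≈ 117 Ω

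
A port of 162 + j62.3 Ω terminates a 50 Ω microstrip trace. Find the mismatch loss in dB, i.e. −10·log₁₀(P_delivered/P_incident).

mismatch loss ≈ 1.78 dB

Γ = (112 + j62.3)/(212 + j62.3), |Γ| = 0.58
|Γ|² = 0.336, so P_del/P_inc = 1 − |Γ|² = 0.664
ML = −10·log₁₀(1 − |Γ|²)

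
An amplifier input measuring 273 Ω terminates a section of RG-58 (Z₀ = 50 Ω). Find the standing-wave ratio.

Γ = (273 − 50)/(273 + 50) = 0.69
VSWR = (1 + 0.69)/(1 − 0.69)

VSWR ≈ 5.46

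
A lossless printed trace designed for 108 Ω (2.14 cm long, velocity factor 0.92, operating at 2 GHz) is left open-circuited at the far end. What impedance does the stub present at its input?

λ = v/f = 0.92·c / 2 GHz = 0.138 m
βl = 2π·l/λ = 2π × 0.155 = 55.8°
tan(βl) = 1.47
For an open-circuited stub, Z_in = −jZ_0·cot(βl) = −jZ_0/tan(βl)

Z_in ≈ −j73.3 Ω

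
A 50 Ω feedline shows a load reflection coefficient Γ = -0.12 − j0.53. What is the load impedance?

Z_L ≈ 22.9 − j34.5 Ω

Z_L = Z_0·(1 + Γ)/(1 − Γ) = 50·(0.88 − j0.53)/(1.12 + j0.53)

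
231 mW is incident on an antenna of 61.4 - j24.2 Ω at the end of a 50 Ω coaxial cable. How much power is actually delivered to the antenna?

P_delivered ≈ 218 mW

|Γ| = |(11.4 − j24.2)/(111.4 − j24.2)| = 0.235
|Γ|² = 0.0551
P_refl = |Γ|²·P_inc = 12.7 mW, P_del = (1 − |Γ|²)·P_inc = 218 mW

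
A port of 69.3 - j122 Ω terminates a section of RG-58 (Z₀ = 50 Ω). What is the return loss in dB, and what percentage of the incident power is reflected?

RL ≈ 2.81 dB; 52.4% of incident power reflected

Γ = (19.3 − j122)/(119.3 − j122), |Γ| = 0.724
RL = −20·log₁₀(0.724) = 2.81 dB
P_refl/P_inc = |Γ|² = 0.524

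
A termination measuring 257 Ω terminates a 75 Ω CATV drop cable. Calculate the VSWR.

Γ = (257 − 75)/(257 + 75) = 0.548
VSWR = (1 + 0.548)/(1 − 0.548)

VSWR ≈ 3.43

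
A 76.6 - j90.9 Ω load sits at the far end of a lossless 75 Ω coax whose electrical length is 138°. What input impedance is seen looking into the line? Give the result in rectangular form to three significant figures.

tan(βl) = tan(138°) = -0.9
Z_in = Z_0·(Z_L + jZ_0·tanβl)/(Z_0 + jZ_L·tanβl)
     = 75·(76.6 − j158)/(-6.85 − j69)

Z_in ≈ 162 + j99.4 Ω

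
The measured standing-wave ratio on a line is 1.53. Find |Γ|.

|Γ| = (S − 1)/(S + 1) = (1.53 − 1)/(1.53 + 1) = 0.53/2.53

|Γ| ≈ 0.209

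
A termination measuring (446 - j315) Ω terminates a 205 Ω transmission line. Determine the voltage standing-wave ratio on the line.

VSWR ≈ 3.43

Γ = (Z_L − Z_0)/(Z_L + Z_0) = (241 − j315)/(651 − j315)
|Γ| = 397/723 = 0.548
VSWR = (1 + |Γ|)/(1 − |Γ|) = 1.55/0.452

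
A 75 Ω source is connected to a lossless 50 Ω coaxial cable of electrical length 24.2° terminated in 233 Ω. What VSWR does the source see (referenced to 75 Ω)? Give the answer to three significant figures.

VSWR ≈ 3.79

tan(βl) = 0.449
Z_in = Z_0·(Z_L + jZ_0·tanβl)/(Z_0 + jZ_L·tanβl) = 52 − j86.4 Ω
Γ_s = (Z_in − Z_s)/(Z_in + Z_s) = (-23 − j86.4)/(127 − j86.4), |Γ_s| = 0.582
VSWR = (1 + |Γ_s|)/(1 − |Γ_s|)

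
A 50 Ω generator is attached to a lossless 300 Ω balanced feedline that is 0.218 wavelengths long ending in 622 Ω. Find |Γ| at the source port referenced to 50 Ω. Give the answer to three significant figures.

|Γ| ≈ 0.536

βl = 2π × 0.218 = 78.5°
tan(βl) = 4.91
Z_in = Z_0·(Z_L + jZ_0·tanβl)/(Z_0 + jZ_L·tanβl) = 149 − j46.5 Ω
Γ_s = (Z_in − Z_s)/(Z_in + Z_s) = (99.3 − j46.5)/(199 − j46.5), |Γ_s| = 0.536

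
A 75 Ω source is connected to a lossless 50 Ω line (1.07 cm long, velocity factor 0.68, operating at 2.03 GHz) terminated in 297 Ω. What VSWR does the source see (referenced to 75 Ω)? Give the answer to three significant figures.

λ = v/f = 0.68·c / 2.03 GHz = 0.1 m
βl = 2π·l/λ = 2π × 0.106 = 38.3°
tan(βl) = 0.791
Z_in = Z_0·(Z_L + jZ_0·tanβl)/(Z_0 + jZ_L·tanβl) = 20.9 − j58.8 Ω
Γ_s = (Z_in − Z_s)/(Z_in + Z_s) = (-54.1 − j58.8)/(95.9 − j58.8), |Γ_s| = 0.71
VSWR = (1 + |Γ_s|)/(1 − |Γ_s|)

VSWR ≈ 5.89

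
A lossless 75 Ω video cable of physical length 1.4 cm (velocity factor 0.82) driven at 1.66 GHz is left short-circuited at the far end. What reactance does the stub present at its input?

X_in ≈ 50.6 Ω (inductive)

λ = v/f = 0.82·c / 1.66 GHz = 0.148 m
βl = 2π·l/λ = 2π × 0.0945 = 34°
tan(βl) = 0.675
For a short-circuited stub, Z_in = jZ_0·tan(βl)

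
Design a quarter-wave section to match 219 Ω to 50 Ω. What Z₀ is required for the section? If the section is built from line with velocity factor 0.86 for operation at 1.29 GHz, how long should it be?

Z_qwt ≈ 105 Ω; length ≈ 5 cm

Z_qwt = √(Z_0·R_L) = √(50 × 219) = √10950
λ = 0.86·c/f = 0.2 m, so l = λ/4 = 0.05 m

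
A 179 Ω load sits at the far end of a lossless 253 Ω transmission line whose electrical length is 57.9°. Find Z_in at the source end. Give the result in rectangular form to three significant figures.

Z_in ≈ 279 + j88.7 Ω

tan(βl) = tan(57.9°) = 1.59
Z_in = Z_0·(Z_L + jZ_0·tanβl)/(Z_0 + jZ_L·tanβl)
     = 253·(179 + j403)/(253 + j285)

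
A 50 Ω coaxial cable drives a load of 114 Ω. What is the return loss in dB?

RL ≈ 8.17 dB

Γ = (114 − 50)/(114 + 50) = 0.39
RL = −20·log₁₀|Γ| = −20·log₁₀(0.39)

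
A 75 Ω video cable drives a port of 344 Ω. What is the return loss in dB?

RL ≈ 3.85 dB

Γ = (344 − 75)/(344 + 75) = 0.642
RL = −20·log₁₀|Γ| = −20·log₁₀(0.642)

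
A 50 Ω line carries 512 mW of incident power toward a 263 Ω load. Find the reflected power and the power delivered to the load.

Γ = (263 − 50)/(263 + 50) = 0.681
|Γ|² = 0.463
P_refl = |Γ|²·P_inc = 237 mW, P_del = (1 − |Γ|²)·P_inc = 275 mW

P_reflected ≈ 237 mW; P_delivered ≈ 275 mW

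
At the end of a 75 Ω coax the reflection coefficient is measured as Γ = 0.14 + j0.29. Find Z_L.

Z_L = Z_0·(1 + Γ)/(1 − Γ) = 75·(1.14 + j0.29)/(0.86 − j0.29)

Z_L ≈ 81.6 + j52.8 Ω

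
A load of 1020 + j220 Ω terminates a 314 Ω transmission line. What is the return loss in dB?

RL ≈ 5.24 dB

Γ = (706 + j220)/(1334 + j220), |Γ| = 0.547
RL = −20·log₁₀|Γ| = −20·log₁₀(0.547)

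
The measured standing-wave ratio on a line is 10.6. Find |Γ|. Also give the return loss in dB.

|Γ| ≈ 0.828; return loss ≈ 1.64 dB

|Γ| = (S − 1)/(S + 1) = (10.6 − 1)/(10.6 + 1) = 9.6/11.6
RL = −20·log₁₀|Γ| = −20·log₁₀(0.828)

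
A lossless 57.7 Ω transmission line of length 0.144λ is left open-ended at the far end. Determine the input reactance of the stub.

X_in ≈ -45.3 Ω (capacitive)

βl = 2π × 0.144 = 51.8°
tan(βl) = 1.27
For an open-ended stub, Z_in = −jZ_0·cot(βl) = −jZ_0/tan(βl)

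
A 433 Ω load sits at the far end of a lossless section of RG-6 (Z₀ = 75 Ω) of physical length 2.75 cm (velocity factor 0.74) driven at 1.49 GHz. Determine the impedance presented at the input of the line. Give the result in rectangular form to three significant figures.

Z_in ≈ 15.4 − j31.5 Ω

λ = v/f = 0.74·c / 1.49 GHz = 0.149 m
βl = 2π·l/λ = 2π × 0.185 = 66.4°
tan(βl) = tan(66.4°) = 2.29
Z_in = Z_0·(Z_L + jZ_0·tanβl)/(Z_0 + jZ_L·tanβl)
     = 75·(433 + j172)/(75 + j993)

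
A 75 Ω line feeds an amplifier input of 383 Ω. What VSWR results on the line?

VSWR ≈ 5.11

Γ = (383 − 75)/(383 + 75) = 0.672
VSWR = (1 + 0.672)/(1 − 0.672)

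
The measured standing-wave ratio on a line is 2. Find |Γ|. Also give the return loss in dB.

|Γ| ≈ 0.333; return loss ≈ 9.54 dB

|Γ| = (S − 1)/(S + 1) = (2 − 1)/(2 + 1) = 1/3
RL = −20·log₁₀|Γ| = −20·log₁₀(0.333)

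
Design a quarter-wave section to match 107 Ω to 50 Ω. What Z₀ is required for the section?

Z_qwt = √(Z_0·R_L) = √(50 × 107) = √5350

Z_qwt ≈ 73.1 Ω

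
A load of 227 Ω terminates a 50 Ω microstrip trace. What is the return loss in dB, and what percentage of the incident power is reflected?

Γ = (227 − 50)/(227 + 50) = 0.639
RL = −20·log₁₀(0.639) = 3.89 dB
P_refl/P_inc = |Γ|² = 0.408

RL ≈ 3.89 dB; 40.8% of incident power reflected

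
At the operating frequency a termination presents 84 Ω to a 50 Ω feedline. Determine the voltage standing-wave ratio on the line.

VSWR ≈ 1.68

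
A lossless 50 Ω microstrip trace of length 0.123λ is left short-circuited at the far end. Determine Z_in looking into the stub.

Z_in ≈ +j48.8 Ω

βl = 2π × 0.123 = 44.3°
tan(βl) = 0.975
For a short-circuited stub, Z_in = jZ_0·tan(βl)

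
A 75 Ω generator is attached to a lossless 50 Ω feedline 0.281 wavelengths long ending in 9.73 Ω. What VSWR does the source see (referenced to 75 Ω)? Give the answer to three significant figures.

VSWR ≈ 3.59

βl = 2π × 0.281 = 101°
tan(βl) = -5.07
Z_in = Z_0·(Z_L + jZ_0·tanβl)/(Z_0 + jZ_L·tanβl) = 132 − j124 Ω
Γ_s = (Z_in − Z_s)/(Z_in + Z_s) = (56.6 − j124)/(207 − j124), |Γ_s| = 0.565
VSWR = (1 + |Γ_s|)/(1 − |Γ_s|)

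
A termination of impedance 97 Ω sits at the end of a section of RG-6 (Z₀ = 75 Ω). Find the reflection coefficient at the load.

Γ = (Z_L − Z_0)/(Z_L + Z_0) = (97 − 75)/(97 + 75) = 22/172

Γ = 0.128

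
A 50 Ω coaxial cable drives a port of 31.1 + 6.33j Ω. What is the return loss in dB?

RL ≈ 12.2 dB

Γ = (-18.9 + j6.33)/(81.1 + j6.33), |Γ| = 0.245
RL = −20·log₁₀|Γ| = −20·log₁₀(0.245)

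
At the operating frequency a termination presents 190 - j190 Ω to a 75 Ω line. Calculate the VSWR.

VSWR ≈ 5.27

Γ = (Z_L − Z_0)/(Z_L + Z_0) = (115 − j190)/(265 − j190)
|Γ| = 222/326 = 0.681
VSWR = (1 + |Γ|)/(1 − |Γ|) = 1.68/0.319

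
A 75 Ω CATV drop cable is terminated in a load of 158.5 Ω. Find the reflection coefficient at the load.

Γ = 0.358

Γ = (Z_L − Z_0)/(Z_L + Z_0) = (158.5 − 75)/(158.5 + 75) = 83.5/233.5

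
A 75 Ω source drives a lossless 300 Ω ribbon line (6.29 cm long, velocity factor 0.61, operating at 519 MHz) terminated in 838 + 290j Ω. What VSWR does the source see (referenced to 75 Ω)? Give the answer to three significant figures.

λ = v/f = 0.61·c / 519 MHz = 0.353 m
βl = 2π·l/λ = 2π × 0.178 = 64.2°
tan(βl) = 2.07
Z_in = Z_0·(Z_L + jZ_0·tanβl)/(Z_0 + jZ_L·tanβl) = 129 − j167 Ω
Γ_s = (Z_in − Z_s)/(Z_in + Z_s) = (53.6 − j167)/(204 − j167), |Γ_s| = 0.666
VSWR = (1 + |Γ_s|)/(1 − |Γ_s|)

VSWR ≈ 4.99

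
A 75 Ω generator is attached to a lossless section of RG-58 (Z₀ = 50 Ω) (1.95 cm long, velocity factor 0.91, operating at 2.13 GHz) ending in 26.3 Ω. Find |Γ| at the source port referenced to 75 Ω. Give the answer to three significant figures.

|Γ| ≈ 0.314

λ = v/f = 0.91·c / 2.13 GHz = 0.128 m
βl = 2π·l/λ = 2π × 0.152 = 54.8°
tan(βl) = 1.42
Z_in = Z_0·(Z_L + jZ_0·tanβl)/(Z_0 + jZ_L·tanβl) = 50.8 + j32.9 Ω
Γ_s = (Z_in − Z_s)/(Z_in + Z_s) = (-24.2 + j32.9)/(126 + j32.9), |Γ_s| = 0.314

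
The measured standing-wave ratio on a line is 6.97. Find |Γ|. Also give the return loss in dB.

|Γ| = (S − 1)/(S + 1) = (6.97 − 1)/(6.97 + 1) = 5.97/7.97
RL = −20·log₁₀|Γ| = −20·log₁₀(0.749)

|Γ| ≈ 0.749; return loss ≈ 2.51 dB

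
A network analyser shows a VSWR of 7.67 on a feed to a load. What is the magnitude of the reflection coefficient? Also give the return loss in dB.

|Γ| ≈ 0.769; return loss ≈ 2.28 dB

|Γ| = (S − 1)/(S + 1) = (7.67 − 1)/(7.67 + 1) = 6.67/8.67
RL = −20·log₁₀|Γ| = −20·log₁₀(0.769)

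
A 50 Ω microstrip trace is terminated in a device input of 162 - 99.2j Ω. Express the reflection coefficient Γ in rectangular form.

Γ = (Z_L − Z_0)/(Z_L + Z_0) = (112 − j99.2)/(212 − j99.2)

Γ ≈ 0.613 − j0.181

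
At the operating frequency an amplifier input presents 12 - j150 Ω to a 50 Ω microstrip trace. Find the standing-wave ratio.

VSWR ≈ 41.9

Γ = (Z_L − Z_0)/(Z_L + Z_0) = (-38 − j150)/(62 − j150)
|Γ| = 155/162 = 0.953
VSWR = (1 + |Γ|)/(1 − |Γ|) = 1.95/0.0466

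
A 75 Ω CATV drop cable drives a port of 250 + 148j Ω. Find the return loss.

RL ≈ 3.85 dB

Γ = (175 + j148)/(325 + j148), |Γ| = 0.642
RL = −20·log₁₀|Γ| = −20·log₁₀(0.642)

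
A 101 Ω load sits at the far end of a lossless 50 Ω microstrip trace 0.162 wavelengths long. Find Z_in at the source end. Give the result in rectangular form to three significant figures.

βl = 2π × 0.162 = 58.3°
tan(βl) = tan(58.3°) = 1.62
Z_in = Z_0·(Z_L + jZ_0·tanβl)/(Z_0 + jZ_L·tanβl)
     = 50·(101 + j81)/(50 + j164)

Z_in ≈ 31.3 − j21.3 Ω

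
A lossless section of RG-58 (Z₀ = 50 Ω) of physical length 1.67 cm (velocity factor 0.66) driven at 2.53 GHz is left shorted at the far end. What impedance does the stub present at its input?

λ = v/f = 0.66·c / 2.53 GHz = 0.0783 m
βl = 2π·l/λ = 2π × 0.213 = 76.8°
tan(βl) = 4.27
For a shorted stub, Z_in = jZ_0·tan(βl)

Z_in ≈ +j214 Ω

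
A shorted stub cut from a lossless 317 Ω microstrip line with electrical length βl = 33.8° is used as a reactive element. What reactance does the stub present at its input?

tan(βl) = 0.669
For a shorted stub, Z_in = jZ_0·tan(βl)

X_in ≈ 212 Ω (inductive)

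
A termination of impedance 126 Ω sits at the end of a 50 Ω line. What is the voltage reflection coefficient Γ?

Γ = 0.432

Γ = (Z_L − Z_0)/(Z_L + Z_0) = (126 − 50)/(126 + 50) = 76/176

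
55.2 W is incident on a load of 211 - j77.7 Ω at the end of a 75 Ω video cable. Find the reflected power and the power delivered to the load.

|Γ| = |(136 − j77.7)/(286 − j77.7)| = 0.529
|Γ|² = 0.279
P_refl = |Γ|²·P_inc = 15.4 W, P_del = (1 − |Γ|²)·P_inc = 39.8 W

P_reflected ≈ 15.4 W; P_delivered ≈ 39.8 W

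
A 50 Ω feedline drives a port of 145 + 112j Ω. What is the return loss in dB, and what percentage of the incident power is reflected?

Γ = (95 + j112)/(195 + j112), |Γ| = 0.653
RL = −20·log₁₀(0.653) = 3.7 dB
P_refl/P_inc = |Γ|² = 0.427

RL ≈ 3.7 dB; 42.7% of incident power reflected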